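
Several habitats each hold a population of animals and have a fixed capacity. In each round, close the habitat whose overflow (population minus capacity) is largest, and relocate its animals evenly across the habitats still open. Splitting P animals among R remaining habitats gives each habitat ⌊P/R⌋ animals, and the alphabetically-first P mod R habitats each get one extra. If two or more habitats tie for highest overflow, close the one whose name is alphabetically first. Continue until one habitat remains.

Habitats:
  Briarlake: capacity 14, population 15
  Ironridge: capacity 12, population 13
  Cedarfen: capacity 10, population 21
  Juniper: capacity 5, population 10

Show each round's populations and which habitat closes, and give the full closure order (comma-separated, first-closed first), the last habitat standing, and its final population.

Closure order: Cedarfen, Juniper, Briarlake
Last habitat: Ironridge with 59 animals

Round 1: Briarlake=15 Cedarfen=21 Ironridge=13 Juniper=10 → close Cedarfen (overflow 11)
  21÷3 = 7 each, +1 to first 0
Round 2: Briarlake=22 Ironridge=20 Juniper=17 → close Juniper (overflow 12)
  17÷2 = 8 each, +1 to first 1
Round 3: Briarlake=31 Ironridge=28 → close Briarlake (overflow 17)
  31÷1 = 31 each, +1 to first 0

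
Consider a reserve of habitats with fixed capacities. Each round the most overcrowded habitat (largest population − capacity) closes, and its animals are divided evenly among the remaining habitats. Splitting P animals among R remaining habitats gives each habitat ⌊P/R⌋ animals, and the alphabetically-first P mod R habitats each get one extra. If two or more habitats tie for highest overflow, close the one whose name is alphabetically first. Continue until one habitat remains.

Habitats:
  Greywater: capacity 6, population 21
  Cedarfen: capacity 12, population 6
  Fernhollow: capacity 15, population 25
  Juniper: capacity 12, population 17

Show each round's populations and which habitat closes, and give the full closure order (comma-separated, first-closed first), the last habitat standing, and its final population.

Round 1: Cedarfen=6 Fernhollow=25 Greywater=21 Juniper=17 → close Greywater (overflow 15)
  21÷3 = 7 each, +1 to first 0
Round 2: Cedarfen=13 Fernhollow=32 Juniper=24 → close Fernhollow (overflow 17)
  32÷2 = 16 each, +1 to first 0
Round 3: Cedarfen=29 Juniper=40 → close Juniper (overflow 28)
  40÷1 = 40 each, +1 to first 0

Closure order: Greywater, Fernhollow, Juniper
Last habitat: Cedarfen with 69 animals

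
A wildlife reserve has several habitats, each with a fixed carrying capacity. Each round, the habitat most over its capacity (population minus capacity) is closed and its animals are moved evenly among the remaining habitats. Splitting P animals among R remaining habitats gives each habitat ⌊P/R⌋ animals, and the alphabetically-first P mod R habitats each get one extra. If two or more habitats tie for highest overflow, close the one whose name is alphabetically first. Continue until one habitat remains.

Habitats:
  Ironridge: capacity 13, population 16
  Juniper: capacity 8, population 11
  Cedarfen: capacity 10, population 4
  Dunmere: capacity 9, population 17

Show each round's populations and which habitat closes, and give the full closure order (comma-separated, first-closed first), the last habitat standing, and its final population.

Round 1: Cedarfen=4 Dunmere=17 Ironridge=16 Juniper=11 → close Dunmere (overflow 8)
  17÷3 = 5 each, +1 to first 2
Round 2: Cedarfen=10 Ironridge=22 Juniper=16 → close Ironridge (overflow 9)
  22÷2 = 11 each, +1 to first 0
Round 3: Cedarfen=21 Juniper=27 → close Juniper (overflow 19)
  27÷1 = 27 each, +1 to first 0

Closure order: Dunmere, Ironridge, Juniper
Last habitat: Cedarfen with 48 animals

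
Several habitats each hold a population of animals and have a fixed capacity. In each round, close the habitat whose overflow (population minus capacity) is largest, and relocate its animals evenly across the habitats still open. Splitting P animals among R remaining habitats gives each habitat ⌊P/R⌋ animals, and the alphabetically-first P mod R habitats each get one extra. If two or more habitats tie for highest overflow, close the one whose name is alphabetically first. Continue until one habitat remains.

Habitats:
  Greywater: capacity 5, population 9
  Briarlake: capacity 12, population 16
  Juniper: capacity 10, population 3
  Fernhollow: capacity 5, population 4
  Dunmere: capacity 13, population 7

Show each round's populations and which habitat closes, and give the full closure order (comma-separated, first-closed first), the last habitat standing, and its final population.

Round 1: Briarlake=16 Dunmere=7 Fernhollow=4 Greywater=9 Juniper=3 → close Briarlake (overflow 4)
  16÷4 = 4 each, +1 to first 0
Round 2: Dunmere=11 Fernhollow=8 Greywater=13 Juniper=7 → close Greywater (overflow 8)
  13÷3 = 4 each, +1 to first 1
Round 3: Dunmere=16 Fernhollow=12 Juniper=11 → close Fernhollow (overflow 7)
  12÷2 = 6 each, +1 to first 0
Round 4: Dunmere=22 Juniper=17 → close Dunmere (overflow 9)
  22÷1 = 22 each, +1 to first 0

Closure order: Briarlake, Greywater, Fernhollow, Dunmere
Last habitat: Juniper with 39 animals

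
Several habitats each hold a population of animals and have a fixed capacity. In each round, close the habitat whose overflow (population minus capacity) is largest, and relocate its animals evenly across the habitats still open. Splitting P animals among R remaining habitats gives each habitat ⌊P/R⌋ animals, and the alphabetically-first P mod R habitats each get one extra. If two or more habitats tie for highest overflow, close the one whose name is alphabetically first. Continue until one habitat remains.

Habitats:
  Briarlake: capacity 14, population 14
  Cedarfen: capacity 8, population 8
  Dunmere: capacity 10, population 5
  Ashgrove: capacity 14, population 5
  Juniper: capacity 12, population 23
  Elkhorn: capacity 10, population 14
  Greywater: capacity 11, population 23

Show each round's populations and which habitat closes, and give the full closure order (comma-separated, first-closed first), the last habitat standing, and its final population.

Closure order: Greywater, Juniper, Elkhorn, Briarlake, Cedarfen, Ashgrove
Last habitat: Dunmere with 92 animals

Round 1: Ashgrove=5 Briarlake=14 Cedarfen=8 Dunmere=5 Elkhorn=14 Greywater=23 Juniper=23 → close Greywater (overflow 12)
  23÷6 = 3 each, +1 to first 5
Round 2: Ashgrove=9 Briarlake=18 Cedarfen=12 Dunmere=9 Elkhorn=18 Juniper=26 → close Juniper (overflow 14)
  26÷5 = 5 each, +1 to first 1
Round 3: Ashgrove=15 Briarlake=23 Cedarfen=17 Dunmere=14 Elkhorn=23 → close Elkhorn (overflow 13)
  23÷4 = 5 each, +1 to first 3
Round 4: Ashgrove=21 Briarlake=29 Cedarfen=23 Dunmere=19 → close Briarlake (overflow 15)
  29÷3 = 9 each, +1 to first 2
Round 5: Ashgrove=31 Cedarfen=33 Dunmere=28 → close Cedarfen (overflow 25)
  33÷2 = 16 each, +1 to first 1
Round 6: Ashgrove=48 Dunmere=44 → close Ashgrove (overflow 34)
  48÷1 = 48 each, +1 to first 0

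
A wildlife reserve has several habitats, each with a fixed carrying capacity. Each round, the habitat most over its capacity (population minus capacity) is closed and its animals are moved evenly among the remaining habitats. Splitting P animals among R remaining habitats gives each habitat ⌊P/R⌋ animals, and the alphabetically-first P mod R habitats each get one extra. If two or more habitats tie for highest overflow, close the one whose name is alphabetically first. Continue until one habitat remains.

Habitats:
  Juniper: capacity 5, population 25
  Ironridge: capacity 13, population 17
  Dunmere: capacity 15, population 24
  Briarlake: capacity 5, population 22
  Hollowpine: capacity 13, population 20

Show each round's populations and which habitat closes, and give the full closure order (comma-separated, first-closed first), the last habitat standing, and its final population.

Closure order: Juniper, Briarlake, Dunmere, Hollowpine
Last habitat: Ironridge with 108 animals

Round 1: Briarlake=22 Dunmere=24 Hollowpine=20 Ironridge=17 Juniper=25 → close Juniper (overflow 20)
  25÷4 = 6 each, +1 to first 1
Round 2: Briarlake=29 Dunmere=30 Hollowpine=26 Ironridge=23 → close Briarlake (overflow 24)
  29÷3 = 9 each, +1 to first 2
Round 3: Dunmere=40 Hollowpine=36 Ironridge=32 → close Dunmere (overflow 25)
  40÷2 = 20 each, +1 to first 0
Round 4: Hollowpine=56 Ironridge=52 → close Hollowpine (overflow 43)
  56÷1 = 56 each, +1 to first 0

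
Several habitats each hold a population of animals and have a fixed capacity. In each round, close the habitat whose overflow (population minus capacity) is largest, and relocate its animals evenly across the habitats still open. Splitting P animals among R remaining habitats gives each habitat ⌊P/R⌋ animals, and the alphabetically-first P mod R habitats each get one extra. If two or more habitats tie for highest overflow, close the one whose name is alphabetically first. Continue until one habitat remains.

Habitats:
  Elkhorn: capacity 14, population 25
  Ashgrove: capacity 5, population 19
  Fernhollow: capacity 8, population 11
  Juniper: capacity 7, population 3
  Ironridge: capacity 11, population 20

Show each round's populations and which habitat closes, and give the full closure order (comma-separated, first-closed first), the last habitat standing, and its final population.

Closure order: Ashgrove, Elkhorn, Ironridge, Fernhollow
Last habitat: Juniper with 78 animals

Round 1: Ashgrove=19 Elkhorn=25 Fernhollow=11 Ironridge=20 Juniper=3 → close Ashgrove (overflow 14)
  19÷4 = 4 each, +1 to first 3
Round 2: Elkhorn=30 Fernhollow=16 Ironridge=25 Juniper=7 → close Elkhorn (overflow 16)
  30÷3 = 10 each, +1 to first 0
Round 3: Fernhollow=26 Ironridge=35 Juniper=17 → close Ironridge (overflow 24)
  35÷2 = 17 each, +1 to first 1
Round 4: Fernhollow=44 Juniper=34 → close Fernhollow (overflow 36)
  44÷1 = 44 each, +1 to first 0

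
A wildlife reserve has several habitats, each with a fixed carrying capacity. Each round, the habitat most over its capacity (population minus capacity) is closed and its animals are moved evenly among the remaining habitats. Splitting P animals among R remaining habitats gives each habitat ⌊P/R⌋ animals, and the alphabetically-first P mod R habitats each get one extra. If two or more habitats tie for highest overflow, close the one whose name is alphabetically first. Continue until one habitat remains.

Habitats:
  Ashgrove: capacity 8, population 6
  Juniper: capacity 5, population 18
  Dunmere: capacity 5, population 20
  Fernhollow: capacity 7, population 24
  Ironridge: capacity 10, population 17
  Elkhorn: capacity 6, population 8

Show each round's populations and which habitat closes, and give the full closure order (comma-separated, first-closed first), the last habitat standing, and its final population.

Closure order: Fernhollow, Dunmere, Juniper, Ironridge, Elkhorn
Last habitat: Ashgrove with 93 animals

Round 1: Ashgrove=6 Dunmere=20 Elkhorn=8 Fernhollow=24 Ironridge=17 Juniper=18 → close Fernhollow (overflow 17)
  24÷5 = 4 each, +1 to first 4
Round 2: Ashgrove=11 Dunmere=25 Elkhorn=13 Ironridge=22 Juniper=22 → close Dunmere (overflow 20)
  25÷4 = 6 each, +1 to first 1
Round 3: Ashgrove=18 Elkhorn=19 Ironridge=28 Juniper=28 → close Juniper (overflow 23)
  28÷3 = 9 each, +1 to first 1
Round 4: Ashgrove=28 Elkhorn=28 Ironridge=37 → close Ironridge (overflow 27)
  37÷2 = 18 each, +1 to first 1
Round 5: Ashgrove=47 Elkhorn=46 → close Elkhorn (overflow 40)
  46÷1 = 46 each, +1 to first 0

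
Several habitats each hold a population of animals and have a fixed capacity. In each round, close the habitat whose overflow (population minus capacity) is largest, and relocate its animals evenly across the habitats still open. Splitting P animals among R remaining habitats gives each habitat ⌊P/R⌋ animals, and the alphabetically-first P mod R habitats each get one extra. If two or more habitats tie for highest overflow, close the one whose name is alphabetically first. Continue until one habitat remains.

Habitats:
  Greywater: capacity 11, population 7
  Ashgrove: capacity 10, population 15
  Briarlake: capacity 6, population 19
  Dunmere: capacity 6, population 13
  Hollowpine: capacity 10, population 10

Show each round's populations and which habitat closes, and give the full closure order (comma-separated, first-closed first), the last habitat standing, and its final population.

Closure order: Briarlake, Dunmere, Ashgrove, Hollowpine
Last habitat: Greywater with 64 animals

Round 1: Ashgrove=15 Briarlake=19 Dunmere=13 Greywater=7 Hollowpine=10 → close Briarlake (overflow 13)
  19÷4 = 4 each, +1 to first 3
Round 2: Ashgrove=20 Dunmere=18 Greywater=12 Hollowpine=14 → close Dunmere (overflow 12)
  18÷3 = 6 each, +1 to first 0
Round 3: Ashgrove=26 Greywater=18 Hollowpine=20 → close Ashgrove (overflow 16)
  26÷2 = 13 each, +1 to first 0
Round 4: Greywater=31 Hollowpine=33 → close Hollowpine (overflow 23)
  33÷1 = 33 each, +1 to first 0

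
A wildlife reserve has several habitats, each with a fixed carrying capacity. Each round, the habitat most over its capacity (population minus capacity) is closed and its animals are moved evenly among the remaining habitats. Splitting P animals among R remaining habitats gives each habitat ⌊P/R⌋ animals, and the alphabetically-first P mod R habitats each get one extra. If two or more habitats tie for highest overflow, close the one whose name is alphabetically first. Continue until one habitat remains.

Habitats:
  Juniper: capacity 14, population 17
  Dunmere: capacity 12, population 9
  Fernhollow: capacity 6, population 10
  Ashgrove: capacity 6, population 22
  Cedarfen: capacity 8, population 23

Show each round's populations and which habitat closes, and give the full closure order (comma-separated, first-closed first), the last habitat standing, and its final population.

Round 1: Ashgrove=22 Cedarfen=23 Dunmere=9 Fernhollow=10 Juniper=17 → close Ashgrove (overflow 16)
  22÷4 = 5 each, +1 to first 2
Round 2: Cedarfen=29 Dunmere=15 Fernhollow=15 Juniper=22 → close Cedarfen (overflow 21)
  29÷3 = 9 each, +1 to first 2
Round 3: Dunmere=25 Fernhollow=25 Juniper=31 → close Fernhollow (overflow 19)
  25÷2 = 12 each, +1 to first 1
Round 4: Dunmere=38 Juniper=43 → close Juniper (overflow 29)
  43÷1 = 43 each, +1 to first 0

Closure order: Ashgrove, Cedarfen, Fernhollow, Juniper
Last habitat: Dunmere with 81 animals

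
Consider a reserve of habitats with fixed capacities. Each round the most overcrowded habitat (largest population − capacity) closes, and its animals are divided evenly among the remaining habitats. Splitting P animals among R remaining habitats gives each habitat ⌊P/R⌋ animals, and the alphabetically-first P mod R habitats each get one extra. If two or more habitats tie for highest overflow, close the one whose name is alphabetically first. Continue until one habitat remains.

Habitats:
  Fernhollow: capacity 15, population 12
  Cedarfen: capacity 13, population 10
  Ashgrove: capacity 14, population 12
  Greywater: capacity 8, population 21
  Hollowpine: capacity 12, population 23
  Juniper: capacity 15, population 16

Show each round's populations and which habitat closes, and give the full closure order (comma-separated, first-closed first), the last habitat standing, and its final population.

Closure order: Greywater, Hollowpine, Juniper, Ashgrove, Cedarfen
Last habitat: Fernhollow with 94 animals

Round 1: Ashgrove=12 Cedarfen=10 Fernhollow=12 Greywater=21 Hollowpine=23 Juniper=16 → close Greywater (overflow 13)
  21÷5 = 4 each, +1 to first 1
Round 2: Ashgrove=17 Cedarfen=14 Fernhollow=16 Hollowpine=27 Juniper=20 → close Hollowpine (overflow 15)
  27÷4 = 6 each, +1 to first 3
Round 3: Ashgrove=24 Cedarfen=21 Fernhollow=23 Juniper=26 → close Juniper (overflow 11)
  26÷3 = 8 each, +1 to first 2
Round 4: Ashgrove=33 Cedarfen=30 Fernhollow=31 → close Ashgrove (overflow 19)
  33÷2 = 16 each, +1 to first 1
Round 5: Cedarfen=47 Fernhollow=47 → close Cedarfen (overflow 34)
  47÷1 = 47 each, +1 to first 0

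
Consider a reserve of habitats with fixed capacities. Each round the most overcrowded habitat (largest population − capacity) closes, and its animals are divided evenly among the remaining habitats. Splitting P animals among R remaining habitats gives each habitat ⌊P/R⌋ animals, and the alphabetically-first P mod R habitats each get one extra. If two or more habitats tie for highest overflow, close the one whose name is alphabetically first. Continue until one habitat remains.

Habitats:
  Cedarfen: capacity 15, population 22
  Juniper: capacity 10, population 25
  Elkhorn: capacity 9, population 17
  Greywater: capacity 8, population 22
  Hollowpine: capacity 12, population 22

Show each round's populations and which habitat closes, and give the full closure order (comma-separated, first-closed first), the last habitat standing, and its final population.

Closure order: Juniper, Greywater, Hollowpine, Cedarfen
Last habitat: Elkhorn with 108 animals

Round 1: Cedarfen=22 Elkhorn=17 Greywater=22 Hollowpine=22 Juniper=25 → close Juniper (overflow 15)
  25÷4 = 6 each, +1 to first 1
Round 2: Cedarfen=29 Elkhorn=23 Greywater=28 Hollowpine=28 → close Greywater (overflow 20)
  28÷3 = 9 each, +1 to first 1
Round 3: Cedarfen=39 Elkhorn=32 Hollowpine=37 → close Hollowpine (overflow 25)
  37÷2 = 18 each, +1 to first 1
Round 4: Cedarfen=58 Elkhorn=50 → close Cedarfen (overflow 43)
  58÷1 = 58 each, +1 to first 0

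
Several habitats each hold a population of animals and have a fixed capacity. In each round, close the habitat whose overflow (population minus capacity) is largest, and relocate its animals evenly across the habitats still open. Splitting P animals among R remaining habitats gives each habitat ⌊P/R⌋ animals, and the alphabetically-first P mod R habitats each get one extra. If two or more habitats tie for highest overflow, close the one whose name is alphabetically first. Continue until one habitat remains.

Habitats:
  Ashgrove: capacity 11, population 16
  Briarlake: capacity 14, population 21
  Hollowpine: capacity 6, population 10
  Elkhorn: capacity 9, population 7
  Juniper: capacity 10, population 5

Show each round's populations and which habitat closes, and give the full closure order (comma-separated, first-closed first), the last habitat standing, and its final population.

Closure order: Briarlake, Ashgrove, Hollowpine, Elkhorn
Last habitat: Juniper with 59 animals

Round 1: Ashgrove=16 Briarlake=21 Elkhorn=7 Hollowpine=10 Juniper=5 → close Briarlake (overflow 7)
  21÷4 = 5 each, +1 to first 1
Round 2: Ashgrove=22 Elkhorn=12 Hollowpine=15 Juniper=10 → close Ashgrove (overflow 11)
  22÷3 = 7 each, +1 to first 1
Round 3: Elkhorn=20 Hollowpine=22 Juniper=17 → close Hollowpine (overflow 16)
  22÷2 = 11 each, +1 to first 0
Round 4: Elkhorn=31 Juniper=28 → close Elkhorn (overflow 22)
  31÷1 = 31 each, +1 to first 0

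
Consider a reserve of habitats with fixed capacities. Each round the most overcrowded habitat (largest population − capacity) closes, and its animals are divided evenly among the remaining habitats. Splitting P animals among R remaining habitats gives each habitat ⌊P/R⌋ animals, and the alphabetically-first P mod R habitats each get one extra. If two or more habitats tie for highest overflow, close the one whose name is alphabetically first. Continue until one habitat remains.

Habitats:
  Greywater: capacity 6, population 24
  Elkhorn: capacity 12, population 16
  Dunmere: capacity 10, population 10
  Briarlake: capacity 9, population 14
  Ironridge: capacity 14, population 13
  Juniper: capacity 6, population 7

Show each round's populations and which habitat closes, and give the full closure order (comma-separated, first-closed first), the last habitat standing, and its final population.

Closure order: Greywater, Briarlake, Elkhorn, Dunmere, Ironridge
Last habitat: Juniper with 84 animals

Round 1: Briarlake=14 Dunmere=10 Elkhorn=16 Greywater=24 Ironridge=13 Juniper=7 → close Greywater (overflow 18)
  24÷5 = 4 each, +1 to first 4
Round 2: Briarlake=19 Dunmere=15 Elkhorn=21 Ironridge=18 Juniper=11 → close Briarlake (overflow 10)
  19÷4 = 4 each, +1 to first 3
Round 3: Dunmere=20 Elkhorn=26 Ironridge=23 Juniper=15 → close Elkhorn (overflow 14)
  26÷3 = 8 each, +1 to first 2
Round 4: Dunmere=29 Ironridge=32 Juniper=23 → close Dunmere (overflow 19)
  29÷2 = 14 each, +1 to first 1
Round 5: Ironridge=47 Juniper=37 → close Ironridge (overflow 33)
  47÷1 = 47 each, +1 to first 0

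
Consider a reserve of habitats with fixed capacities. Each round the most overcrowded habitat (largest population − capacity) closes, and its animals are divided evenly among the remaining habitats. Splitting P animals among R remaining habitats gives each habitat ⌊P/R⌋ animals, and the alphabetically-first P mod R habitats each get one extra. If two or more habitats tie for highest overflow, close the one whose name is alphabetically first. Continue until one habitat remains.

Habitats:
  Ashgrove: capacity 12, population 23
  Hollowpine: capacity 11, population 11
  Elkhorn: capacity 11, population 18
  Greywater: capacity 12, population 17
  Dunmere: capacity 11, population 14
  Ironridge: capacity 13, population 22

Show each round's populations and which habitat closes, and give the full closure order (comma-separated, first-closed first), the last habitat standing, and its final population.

Closure order: Ashgrove, Ironridge, Elkhorn, Greywater, Dunmere
Last habitat: Hollowpine with 105 animals

Round 1: Ashgrove=23 Dunmere=14 Elkhorn=18 Greywater=17 Hollowpine=11 Ironridge=22 → close Ashgrove (overflow 11)
  23÷5 = 4 each, +1 to first 3
Round 2: Dunmere=19 Elkhorn=23 Greywater=22 Hollowpine=15 Ironridge=26 → close Ironridge (overflow 13)
  26÷4 = 6 each, +1 to first 2
Round 3: Dunmere=26 Elkhorn=30 Greywater=28 Hollowpine=21 → close Elkhorn (overflow 19)
  30÷3 = 10 each, +1 to first 0
Round 4: Dunmere=36 Greywater=38 Hollowpine=31 → close Greywater (overflow 26)
  38÷2 = 19 each, +1 to first 0
Round 5: Dunmere=55 Hollowpine=50 → close Dunmere (overflow 44)
  55÷1 = 55 each, +1 to first 0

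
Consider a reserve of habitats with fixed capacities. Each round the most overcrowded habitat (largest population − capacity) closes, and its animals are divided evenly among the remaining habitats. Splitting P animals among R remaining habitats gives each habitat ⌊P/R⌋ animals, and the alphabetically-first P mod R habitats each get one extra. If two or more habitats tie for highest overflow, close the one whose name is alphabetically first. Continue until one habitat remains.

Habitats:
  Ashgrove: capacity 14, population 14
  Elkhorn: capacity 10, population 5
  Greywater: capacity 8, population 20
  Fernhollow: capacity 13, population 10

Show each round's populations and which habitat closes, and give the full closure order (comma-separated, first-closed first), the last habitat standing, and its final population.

Closure order: Greywater, Ashgrove, Elkhorn
Last habitat: Fernhollow with 49 animals

Round 1: Ashgrove=14 Elkhorn=5 Fernhollow=10 Greywater=20 → close Greywater (overflow 12)
  20÷3 = 6 each, +1 to first 2
Round 2: Ashgrove=21 Elkhorn=12 Fernhollow=16 → close Ashgrove (overflow 7)
  21÷2 = 10 each, +1 to first 1
Round 3: Elkhorn=23 Fernhollow=26 → close Elkhorn (overflow 13)
  23÷1 = 23 each, +1 to first 0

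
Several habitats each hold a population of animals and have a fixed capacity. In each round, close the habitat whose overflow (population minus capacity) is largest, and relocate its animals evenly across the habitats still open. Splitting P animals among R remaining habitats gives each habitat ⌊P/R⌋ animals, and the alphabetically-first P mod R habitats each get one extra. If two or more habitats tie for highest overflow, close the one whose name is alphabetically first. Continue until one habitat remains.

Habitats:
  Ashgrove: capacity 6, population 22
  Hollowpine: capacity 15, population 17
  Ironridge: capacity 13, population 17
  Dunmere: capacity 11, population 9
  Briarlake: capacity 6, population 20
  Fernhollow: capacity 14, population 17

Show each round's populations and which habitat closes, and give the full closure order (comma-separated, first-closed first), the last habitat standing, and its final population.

Closure order: Ashgrove, Briarlake, Ironridge, Fernhollow, Hollowpine
Last habitat: Dunmere with 102 animals

Round 1: Ashgrove=22 Briarlake=20 Dunmere=9 Fernhollow=17 Hollowpine=17 Ironridge=17 → close Ashgrove (overflow 16)
  22÷5 = 4 each, +1 to first 2
Round 2: Briarlake=25 Dunmere=14 Fernhollow=21 Hollowpine=21 Ironridge=21 → close Briarlake (overflow 19)
  25÷4 = 6 each, +1 to first 1
Round 3: Dunmere=21 Fernhollow=27 Hollowpine=27 Ironridge=27 → close Ironridge (overflow 14)
  27÷3 = 9 each, +1 to first 0
Round 4: Dunmere=30 Fernhollow=36 Hollowpine=36 → close Fernhollow (overflow 22)
  36÷2 = 18 each, +1 to first 0
Round 5: Dunmere=48 Hollowpine=54 → close Hollowpine (overflow 39)
  54÷1 = 54 each, +1 to first 0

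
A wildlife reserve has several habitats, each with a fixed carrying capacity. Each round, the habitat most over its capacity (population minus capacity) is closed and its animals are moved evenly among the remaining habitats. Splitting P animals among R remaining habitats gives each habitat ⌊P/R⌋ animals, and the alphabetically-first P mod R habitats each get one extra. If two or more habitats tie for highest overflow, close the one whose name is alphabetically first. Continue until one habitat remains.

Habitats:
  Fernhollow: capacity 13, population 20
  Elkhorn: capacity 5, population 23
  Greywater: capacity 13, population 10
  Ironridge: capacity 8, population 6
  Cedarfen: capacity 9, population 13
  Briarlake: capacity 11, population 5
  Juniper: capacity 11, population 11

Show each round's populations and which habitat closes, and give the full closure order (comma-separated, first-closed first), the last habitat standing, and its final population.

Closure order: Elkhorn, Fernhollow, Cedarfen, Greywater, Ironridge, Juniper
Last habitat: Briarlake with 88 animals

Round 1: Briarlake=5 Cedarfen=13 Elkhorn=23 Fernhollow=20 Greywater=10 Ironridge=6 Juniper=11 → close Elkhorn (overflow 18)
  23÷6 = 3 each, +1 to first 5
Round 2: Briarlake=9 Cedarfen=17 Fernhollow=24 Greywater=14 Ironridge=10 Juniper=14 → close Fernhollow (overflow 11)
  24÷5 = 4 each, +1 to first 4
Round 3: Briarlake=14 Cedarfen=22 Greywater=19 Ironridge=15 Juniper=18 → close Cedarfen (overflow 13)
  22÷4 = 5 each, +1 to first 2
Round 4: Briarlake=20 Greywater=25 Ironridge=20 Juniper=23 → close Greywater (overflow 12)
  25÷3 = 8 each, +1 to first 1
Round 5: Briarlake=29 Ironridge=28 Juniper=31 → close Ironridge (overflow 20)
  28÷2 = 14 each, +1 to first 0
Round 6: Briarlake=43 Juniper=45 → close Juniper (overflow 34)
  45÷1 = 45 each, +1 to first 0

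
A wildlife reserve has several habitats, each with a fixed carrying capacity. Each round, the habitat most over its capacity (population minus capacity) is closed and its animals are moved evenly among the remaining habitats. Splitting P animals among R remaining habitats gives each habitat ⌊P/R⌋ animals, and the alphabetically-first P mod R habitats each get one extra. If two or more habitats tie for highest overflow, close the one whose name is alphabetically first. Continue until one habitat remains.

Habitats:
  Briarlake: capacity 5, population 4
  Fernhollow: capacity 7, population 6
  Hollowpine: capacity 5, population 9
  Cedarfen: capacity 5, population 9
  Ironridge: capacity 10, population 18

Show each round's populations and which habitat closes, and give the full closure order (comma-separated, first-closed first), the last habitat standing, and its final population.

Closure order: Ironridge, Cedarfen, Hollowpine, Briarlake
Last habitat: Fernhollow with 46 animals

Round 1: Briarlake=4 Cedarfen=9 Fernhollow=6 Hollowpine=9 Ironridge=18 → close Ironridge (overflow 8)
  18÷4 = 4 each, +1 to first 2
Round 2: Briarlake=9 Cedarfen=14 Fernhollow=10 Hollowpine=13 → close Cedarfen (overflow 9)
  14÷3 = 4 each, +1 to first 2
Round 3: Briarlake=14 Fernhollow=15 Hollowpine=17 → close Hollowpine (overflow 12)
  17÷2 = 8 each, +1 to first 1
Round 4: Briarlake=23 Fernhollow=23 → close Briarlake (overflow 18)
  23÷1 = 23 each, +1 to first 0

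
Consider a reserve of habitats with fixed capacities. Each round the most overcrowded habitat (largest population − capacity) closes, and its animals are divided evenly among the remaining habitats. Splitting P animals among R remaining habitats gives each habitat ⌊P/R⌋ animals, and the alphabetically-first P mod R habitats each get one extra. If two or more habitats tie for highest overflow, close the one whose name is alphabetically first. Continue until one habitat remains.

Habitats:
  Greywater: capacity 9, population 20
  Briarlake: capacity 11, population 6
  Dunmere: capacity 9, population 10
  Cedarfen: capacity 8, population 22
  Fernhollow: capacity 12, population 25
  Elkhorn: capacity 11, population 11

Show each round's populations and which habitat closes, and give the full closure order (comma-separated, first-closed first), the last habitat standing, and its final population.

Closure order: Cedarfen, Fernhollow, Greywater, Dunmere, Elkhorn
Last habitat: Briarlake with 94 animals

Round 1: Briarlake=6 Cedarfen=22 Dunmere=10 Elkhorn=11 Fernhollow=25 Greywater=20 → close Cedarfen (overflow 14)
  22÷5 = 4 each, +1 to first 2
Round 2: Briarlake=11 Dunmere=15 Elkhorn=15 Fernhollow=29 Greywater=24 → close Fernhollow (overflow 17)
  29÷4 = 7 each, +1 to first 1
Round 3: Briarlake=19 Dunmere=22 Elkhorn=22 Greywater=31 → close Greywater (overflow 22)
  31÷3 = 10 each, +1 to first 1
Round 4: Briarlake=30 Dunmere=32 Elkhorn=32 → close Dunmere (overflow 23)
  32÷2 = 16 each, +1 to first 0
Round 5: Briarlake=46 Elkhorn=48 → close Elkhorn (overflow 37)
  48÷1 = 48 each, +1 to first 0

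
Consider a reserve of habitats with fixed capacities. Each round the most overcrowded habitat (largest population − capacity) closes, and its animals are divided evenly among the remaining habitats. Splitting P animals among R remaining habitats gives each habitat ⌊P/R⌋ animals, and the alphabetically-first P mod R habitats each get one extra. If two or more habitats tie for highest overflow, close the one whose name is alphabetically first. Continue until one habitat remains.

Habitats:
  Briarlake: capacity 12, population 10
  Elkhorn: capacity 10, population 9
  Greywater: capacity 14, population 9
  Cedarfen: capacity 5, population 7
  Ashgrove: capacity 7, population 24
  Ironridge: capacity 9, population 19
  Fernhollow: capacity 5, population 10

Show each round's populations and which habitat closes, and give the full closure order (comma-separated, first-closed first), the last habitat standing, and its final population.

Round 1: Ashgrove=24 Briarlake=10 Cedarfen=7 Elkhorn=9 Fernhollow=10 Greywater=9 Ironridge=19 → close Ashgrove (overflow 17)
  24÷6 = 4 each, +1 to first 0
Round 2: Briarlake=14 Cedarfen=11 Elkhorn=13 Fernhollow=14 Greywater=13 Ironridge=23 → close Ironridge (overflow 14)
  23÷5 = 4 each, +1 to first 3
Round 3: Briarlake=19 Cedarfen=16 Elkhorn=18 Fernhollow=18 Greywater=17 → close Fernhollow (overflow 13)
  18÷4 = 4 each, +1 to first 2
Round 4: Briarlake=24 Cedarfen=21 Elkhorn=22 Greywater=21 → close Cedarfen (overflow 16)
  21÷3 = 7 each, +1 to first 0
Round 5: Briarlake=31 Elkhorn=29 Greywater=28 → close Briarlake (overflow 19)
  31÷2 = 15 each, +1 to first 1
Round 6: Elkhorn=45 Greywater=43 → close Elkhorn (overflow 35)
  45÷1 = 45 each, +1 to first 0

Closure order: Ashgrove, Ironridge, Fernhollow, Cedarfen, Briarlake, Elkhorn
Last habitat: Greywater with 88 animals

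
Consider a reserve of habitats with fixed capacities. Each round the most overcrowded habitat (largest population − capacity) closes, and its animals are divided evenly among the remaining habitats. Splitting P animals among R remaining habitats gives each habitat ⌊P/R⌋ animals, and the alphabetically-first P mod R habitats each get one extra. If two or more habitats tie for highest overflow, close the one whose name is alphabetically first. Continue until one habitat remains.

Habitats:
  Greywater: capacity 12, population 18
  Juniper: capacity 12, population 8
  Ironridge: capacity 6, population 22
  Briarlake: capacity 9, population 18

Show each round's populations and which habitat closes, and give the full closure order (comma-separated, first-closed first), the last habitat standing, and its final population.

Closure order: Ironridge, Briarlake, Greywater
Last habitat: Juniper with 66 animals

Round 1: Briarlake=18 Greywater=18 Ironridge=22 Juniper=8 → close Ironridge (overflow 16)
  22÷3 = 7 each, +1 to first 1
Round 2: Briarlake=26 Greywater=25 Juniper=15 → close Briarlake (overflow 17)
  26÷2 = 13 each, +1 to first 0
Round 3: Greywater=38 Juniper=28 → close Greywater (overflow 26)
  38÷1 = 38 each, +1 to first 0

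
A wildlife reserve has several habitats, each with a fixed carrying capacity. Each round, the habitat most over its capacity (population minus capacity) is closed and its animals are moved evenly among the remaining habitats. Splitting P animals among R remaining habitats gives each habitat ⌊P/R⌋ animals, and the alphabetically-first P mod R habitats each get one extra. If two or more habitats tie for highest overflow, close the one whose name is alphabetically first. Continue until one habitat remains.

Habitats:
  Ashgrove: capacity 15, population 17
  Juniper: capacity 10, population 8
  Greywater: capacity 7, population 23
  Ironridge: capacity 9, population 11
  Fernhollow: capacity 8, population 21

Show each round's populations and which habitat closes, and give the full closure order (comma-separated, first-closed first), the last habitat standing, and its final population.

Closure order: Greywater, Fernhollow, Ashgrove, Ironridge
Last habitat: Juniper with 80 animals

Round 1: Ashgrove=17 Fernhollow=21 Greywater=23 Ironridge=11 Juniper=8 → close Greywater (overflow 16)
  23÷4 = 5 each, +1 to first 3
Round 2: Ashgrove=23 Fernhollow=27 Ironridge=17 Juniper=13 → close Fernhollow (overflow 19)
  27÷3 = 9 each, +1 to first 0
Round 3: Ashgrove=32 Ironridge=26 Juniper=22 → close Ashgrove (overflow 17)
  32÷2 = 16 each, +1 to first 0
Round 4: Ironridge=42 Juniper=38 → close Ironridge (overflow 33)
  42÷1 = 42 each, +1 to first 0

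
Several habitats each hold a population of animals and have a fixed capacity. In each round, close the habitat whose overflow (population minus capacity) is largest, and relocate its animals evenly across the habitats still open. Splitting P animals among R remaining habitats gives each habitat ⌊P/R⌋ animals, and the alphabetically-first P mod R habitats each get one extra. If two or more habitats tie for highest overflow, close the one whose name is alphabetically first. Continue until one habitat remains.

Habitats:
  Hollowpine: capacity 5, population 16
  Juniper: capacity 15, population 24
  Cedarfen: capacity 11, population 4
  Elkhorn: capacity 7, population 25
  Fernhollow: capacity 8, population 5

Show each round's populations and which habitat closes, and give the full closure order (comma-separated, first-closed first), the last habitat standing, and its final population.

Closure order: Elkhorn, Hollowpine, Juniper, Fernhollow
Last habitat: Cedarfen with 74 animals

Round 1: Cedarfen=4 Elkhorn=25 Fernhollow=5 Hollowpine=16 Juniper=24 → close Elkhorn (overflow 18)
  25÷4 = 6 each, +1 to first 1
Round 2: Cedarfen=11 Fernhollow=11 Hollowpine=22 Juniper=30 → close Hollowpine (overflow 17)
  22÷3 = 7 each, +1 to first 1
Round 3: Cedarfen=19 Fernhollow=18 Juniper=37 → close Juniper (overflow 22)
  37÷2 = 18 each, +1 to first 1
Round 4: Cedarfen=38 Fernhollow=36 → close Fernhollow (overflow 28)
  36÷1 = 36 each, +1 to first 0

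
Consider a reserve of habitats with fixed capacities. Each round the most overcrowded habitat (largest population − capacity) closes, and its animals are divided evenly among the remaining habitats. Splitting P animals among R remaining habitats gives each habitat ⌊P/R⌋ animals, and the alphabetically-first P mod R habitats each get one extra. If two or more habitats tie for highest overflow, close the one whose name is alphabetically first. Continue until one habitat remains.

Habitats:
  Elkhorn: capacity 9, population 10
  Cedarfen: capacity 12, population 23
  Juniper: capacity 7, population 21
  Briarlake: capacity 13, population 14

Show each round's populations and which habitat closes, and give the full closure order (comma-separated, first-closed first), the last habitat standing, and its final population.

Closure order: Juniper, Cedarfen, Briarlake
Last habitat: Elkhorn with 68 animals

Round 1: Briarlake=14 Cedarfen=23 Elkhorn=10 Juniper=21 → close Juniper (overflow 14)
  21÷3 = 7 each, +1 to first 0
Round 2: Briarlake=21 Cedarfen=30 Elkhorn=17 → close Cedarfen (overflow 18)
  30÷2 = 15 each, +1 to first 0
Round 3: Briarlake=36 Elkhorn=32 → close Briarlake (overflow 23)
  36÷1 = 36 each, +1 to first 0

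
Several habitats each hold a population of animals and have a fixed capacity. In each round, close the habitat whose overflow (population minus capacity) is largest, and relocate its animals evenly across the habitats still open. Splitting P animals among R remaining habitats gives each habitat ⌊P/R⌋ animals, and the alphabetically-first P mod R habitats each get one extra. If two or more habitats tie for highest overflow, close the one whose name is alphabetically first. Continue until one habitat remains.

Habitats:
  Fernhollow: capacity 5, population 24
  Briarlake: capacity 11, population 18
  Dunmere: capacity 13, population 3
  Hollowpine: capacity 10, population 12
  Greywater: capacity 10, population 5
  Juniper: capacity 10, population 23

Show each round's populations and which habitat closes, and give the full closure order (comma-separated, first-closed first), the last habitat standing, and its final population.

Closure order: Fernhollow, Juniper, Briarlake, Hollowpine, Greywater
Last habitat: Dunmere with 85 animals

Round 1: Briarlake=18 Dunmere=3 Fernhollow=24 Greywater=5 Hollowpine=12 Juniper=23 → close Fernhollow (overflow 19)
  24÷5 = 4 each, +1 to first 4
Round 2: Briarlake=23 Dunmere=8 Greywater=10 Hollowpine=17 Juniper=27 → close Juniper (overflow 17)
  27÷4 = 6 each, +1 to first 3
Round 3: Briarlake=30 Dunmere=15 Greywater=17 Hollowpine=23 → close Briarlake (overflow 19)
  30÷3 = 10 each, +1 to first 0
Round 4: Dunmere=25 Greywater=27 Hollowpine=33 → close Hollowpine (overflow 23)
  33÷2 = 16 each, +1 to first 1
Round 5: Dunmere=42 Greywater=43 → close Greywater (overflow 33)
  43÷1 = 43 each, +1 to first 0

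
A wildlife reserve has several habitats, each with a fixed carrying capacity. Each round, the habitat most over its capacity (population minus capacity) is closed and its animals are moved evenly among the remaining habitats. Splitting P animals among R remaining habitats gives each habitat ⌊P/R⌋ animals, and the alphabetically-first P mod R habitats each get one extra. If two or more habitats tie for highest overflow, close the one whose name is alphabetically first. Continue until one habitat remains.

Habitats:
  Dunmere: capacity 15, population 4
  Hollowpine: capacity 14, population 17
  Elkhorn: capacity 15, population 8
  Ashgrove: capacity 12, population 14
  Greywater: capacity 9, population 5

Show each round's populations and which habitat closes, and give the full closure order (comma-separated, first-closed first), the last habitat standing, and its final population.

Round 1: Ashgrove=14 Dunmere=4 Elkhorn=8 Greywater=5 Hollowpine=17 → close Hollowpine (overflow 3)
  17÷4 = 4 each, +1 to first 1
Round 2: Ashgrove=19 Dunmere=8 Elkhorn=12 Greywater=9 → close Ashgrove (overflow 7)
  19÷3 = 6 each, +1 to first 1
Round 3: Dunmere=15 Elkhorn=18 Greywater=15 → close Greywater (overflow 6)
  15÷2 = 7 each, +1 to first 1
Round 4: Dunmere=23 Elkhorn=25 → close Elkhorn (overflow 10)
  25÷1 = 25 each, +1 to first 0

Closure order: Hollowpine, Ashgrove, Greywater, Elkhorn
Last habitat: Dunmere with 48 animals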